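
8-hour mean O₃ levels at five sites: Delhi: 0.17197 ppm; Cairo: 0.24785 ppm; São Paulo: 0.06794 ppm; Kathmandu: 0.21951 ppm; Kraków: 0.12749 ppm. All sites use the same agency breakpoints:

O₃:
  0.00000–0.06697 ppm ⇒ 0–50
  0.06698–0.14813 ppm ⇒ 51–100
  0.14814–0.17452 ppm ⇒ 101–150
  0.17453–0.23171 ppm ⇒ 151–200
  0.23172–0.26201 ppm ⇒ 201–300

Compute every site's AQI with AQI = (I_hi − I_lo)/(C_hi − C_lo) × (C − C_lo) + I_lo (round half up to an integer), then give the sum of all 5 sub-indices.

729

Delhi: 0.17197 ∈ [0.14814, 0.17452] ↔ index [101, 150].
101 + (0.17197−0.14814)·(150−101)/(0.17452−0.14814) = 101 + 0.02383·49/0.02638 ≈ 145.26, so AQI = 145.
Cairo: 0.24785 lies in 0.23172–0.26201, so I_lo=201, I_hi=300, C_lo=0.23172, C_hi=0.26201.
(300−201)/(0.26201−0.23172) × (0.24785−0.23172) + 201 = 99/0.03029 × 0.01613 + 201 ≈ 253.72 → 254.
São Paulo 0.06794: bracket 0.06698–0.14813 → index 51–100; slope 49/0.08115, offset 0.00096.
AQI = 51 + 49/0.08115·0.00096 ≈ 51.58 ⇒ 52.
Kathmandu 0.21951: bracket 0.17453–0.23171 → index 151–200; slope 49/0.05718, offset 0.04498.
AQI = 151 + 49/0.05718·0.04498 ≈ 189.55 ⇒ 190.
Kraków: 0.12749 ∈ [0.06698, 0.14813] ↔ index [51, 100].
51 + (0.12749−0.06698)·(100−51)/(0.14813−0.06698) = 51 + 0.06051·49/0.08115 ≈ 87.54, so AQI = 88.
AQIs: Delhi=145, Cairo=254, São Paulo=52, Kathmandu=190, Kraków=88. Sum = 145 + 254 + 52 + 190 + 88 = 729.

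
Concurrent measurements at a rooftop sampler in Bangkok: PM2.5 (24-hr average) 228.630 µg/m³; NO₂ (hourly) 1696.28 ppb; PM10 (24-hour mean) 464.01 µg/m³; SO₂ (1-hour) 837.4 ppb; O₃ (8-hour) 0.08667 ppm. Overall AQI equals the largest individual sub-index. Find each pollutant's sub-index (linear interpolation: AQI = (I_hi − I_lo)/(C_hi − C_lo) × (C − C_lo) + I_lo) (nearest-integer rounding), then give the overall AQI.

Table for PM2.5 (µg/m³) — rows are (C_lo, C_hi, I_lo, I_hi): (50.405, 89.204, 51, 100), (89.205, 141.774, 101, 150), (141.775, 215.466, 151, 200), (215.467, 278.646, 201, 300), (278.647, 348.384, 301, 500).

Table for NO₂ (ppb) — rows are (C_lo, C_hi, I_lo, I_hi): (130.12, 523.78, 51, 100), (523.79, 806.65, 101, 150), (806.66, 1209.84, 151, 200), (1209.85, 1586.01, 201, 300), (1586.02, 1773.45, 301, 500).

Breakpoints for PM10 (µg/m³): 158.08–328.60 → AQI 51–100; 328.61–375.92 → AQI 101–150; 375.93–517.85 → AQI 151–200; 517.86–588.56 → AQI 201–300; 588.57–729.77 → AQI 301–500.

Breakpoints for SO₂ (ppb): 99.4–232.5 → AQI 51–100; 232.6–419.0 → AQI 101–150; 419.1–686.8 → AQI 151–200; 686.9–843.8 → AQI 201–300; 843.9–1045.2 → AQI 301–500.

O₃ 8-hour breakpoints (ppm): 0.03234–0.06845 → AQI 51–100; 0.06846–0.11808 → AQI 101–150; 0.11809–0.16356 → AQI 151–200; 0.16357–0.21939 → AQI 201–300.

PM2.5 228.630: bracket 215.467–278.646 → index 201–300; slope 99/63.179, offset 13.163.
AQI = 201 + 99/63.179·13.163 ≈ 221.63 ⇒ 222.
NO₂: 1696.28 lies in 1586.02–1773.45, so I_lo=301, I_hi=500, C_lo=1586.02, C_hi=1773.45.
(500−301)/(1773.45−1586.02) × (1696.28−1586.02) + 301 = 199/187.43 × 110.26 + 301 ≈ 418.07 → 418.
PM10: row 375.93–517.85 (AQI 151–200). (200−151)·(464.01−375.93)/(517.85−375.93) + 151 = 49·88.08/141.92 + 151 ≈ 181.41 → 181.
SO₂: 837.4 ∈ [686.9, 843.8] ↔ index [201, 300].
201 + (837.4−686.9)·(300−201)/(843.8−686.9) = 201 + 150.5·99/156.9 ≈ 295.96, so AQI = 296.
O₃: row 0.06846–0.11808 (AQI 101–150). (150−101)·(0.08667−0.06846)/(0.11808−0.06846) + 101 = 49·0.01821/0.04962 + 101 ≈ 118.98 → 119.
Sub-indices: PM2.5→222, NO₂→418, PM10→181, SO₂→296, O₃→119. Overall AQI = max = 418; dominant pollutant is NO₂.

418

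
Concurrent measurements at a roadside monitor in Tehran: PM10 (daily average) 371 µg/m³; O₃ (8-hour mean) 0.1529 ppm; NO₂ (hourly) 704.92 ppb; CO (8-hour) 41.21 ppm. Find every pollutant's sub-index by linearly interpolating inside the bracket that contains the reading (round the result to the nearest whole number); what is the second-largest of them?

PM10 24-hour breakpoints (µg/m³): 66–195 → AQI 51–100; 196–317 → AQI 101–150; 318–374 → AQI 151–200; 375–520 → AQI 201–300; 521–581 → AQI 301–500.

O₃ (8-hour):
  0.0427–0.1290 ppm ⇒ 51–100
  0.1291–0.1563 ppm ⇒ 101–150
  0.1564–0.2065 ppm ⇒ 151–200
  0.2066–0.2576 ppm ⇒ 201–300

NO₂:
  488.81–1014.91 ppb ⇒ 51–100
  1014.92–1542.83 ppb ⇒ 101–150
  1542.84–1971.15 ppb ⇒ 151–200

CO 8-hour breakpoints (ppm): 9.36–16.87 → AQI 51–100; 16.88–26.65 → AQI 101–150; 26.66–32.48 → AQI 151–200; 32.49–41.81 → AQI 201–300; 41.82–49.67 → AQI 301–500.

197

PM10: 371 lies in 318–374, so I_lo=151, I_hi=200, C_lo=318, C_hi=374.
(200−151)/(374−318) × (371−318) + 151 = 49/56 × 53 + 151 ≈ 197.38 → 197.
O₃: 0.1529 lies in 0.1291–0.1563, so I_lo=101, I_hi=150, C_lo=0.1291, C_hi=0.1563.
(150−101)/(0.1563−0.1291) × (0.1529−0.1291) + 101 = 49/0.0272 × 0.0238 + 101 ≈ 143.88 → 144.
NO₂: 704.92 ∈ [488.81, 1014.91] ↔ index [51, 100].
51 + (704.92−488.81)·(100−51)/(1014.91−488.81) = 51 + 216.11·49/526.10 ≈ 71.13, so AQI = 71.
CO: 41.21 ∈ [32.49, 41.81] ↔ index [201, 300].
201 + (41.21−32.49)·(300−201)/(41.81−32.49) = 201 + 8.72·99/9.32 ≈ 293.63, so AQI = 294.
Sub-indices: PM10→197, O₃→144, NO₂→71, CO→294. Ranked high→low: 294, 197, 144, 71. Second-highest sub-index = 197.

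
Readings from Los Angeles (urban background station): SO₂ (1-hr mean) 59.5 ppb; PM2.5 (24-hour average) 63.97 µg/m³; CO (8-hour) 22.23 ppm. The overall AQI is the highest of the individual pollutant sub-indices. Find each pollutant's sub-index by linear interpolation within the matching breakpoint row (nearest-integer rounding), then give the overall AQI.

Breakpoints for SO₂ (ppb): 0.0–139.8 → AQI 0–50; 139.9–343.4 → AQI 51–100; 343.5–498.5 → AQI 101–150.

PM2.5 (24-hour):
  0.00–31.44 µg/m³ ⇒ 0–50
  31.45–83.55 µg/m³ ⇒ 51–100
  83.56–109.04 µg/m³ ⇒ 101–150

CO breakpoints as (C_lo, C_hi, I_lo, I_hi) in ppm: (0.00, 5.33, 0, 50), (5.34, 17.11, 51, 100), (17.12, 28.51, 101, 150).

123

SO₂: row 0.0–139.8 (AQI 0–50). (50−0)·(59.5−0.0)/(139.8−0.0) + 0 = 50·59.5/139.8 + 0 ≈ 21.28 → 21.
PM2.5: row 31.45–83.55 (AQI 51–100). (100−51)·(63.97−31.45)/(83.55−31.45) + 51 = 49·32.52/52.10 + 51 ≈ 81.59 → 82.
CO 22.23: bracket 17.12–28.51 → index 101–150; slope 49/11.39, offset 5.11.
AQI = 101 + 49/11.39·5.11 ≈ 122.98 ⇒ 123.
Sub-indices: SO₂→21, PM2.5→82, CO→123. Overall AQI = max = 123; dominant pollutant is CO.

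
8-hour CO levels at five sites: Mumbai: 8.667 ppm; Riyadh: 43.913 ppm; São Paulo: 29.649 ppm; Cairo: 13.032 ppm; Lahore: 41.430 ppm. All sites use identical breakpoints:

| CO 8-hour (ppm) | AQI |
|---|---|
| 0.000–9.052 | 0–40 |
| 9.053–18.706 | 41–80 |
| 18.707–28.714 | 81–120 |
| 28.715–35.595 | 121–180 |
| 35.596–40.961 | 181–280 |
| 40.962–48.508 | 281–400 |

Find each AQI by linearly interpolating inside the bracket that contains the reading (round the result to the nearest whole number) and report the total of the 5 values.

Mumbai: row 0.000–9.052 (AQI 0–40). (40−0)·(8.667−0.000)/(9.052−0.000) + 0 = 40·8.667/9.052 + 0 ≈ 38.30 → 38.
Riyadh: row 40.962–48.508 (AQI 281–400). (400−281)·(43.913−40.962)/(48.508−40.962) + 281 = 119·2.951/7.546 + 281 ≈ 327.54 → 328.
São Paulo 29.649: bracket 28.715–35.595 → index 121–180; slope 59/6.880, offset 0.934.
AQI = 121 + 59/6.880·0.934 ≈ 129.01 ⇒ 129.
Cairo: 13.032 lies in 9.053–18.706, so I_lo=41, I_hi=80, C_lo=9.053, C_hi=18.706.
(80−41)/(18.706−9.053) × (13.032−9.053) + 41 = 39/9.653 × 3.979 + 41 ≈ 57.08 → 57.
Lahore: 41.430 ∈ [40.962, 48.508] ↔ index [281, 400].
281 + (41.430−40.962)·(400−281)/(48.508−40.962) = 281 + 0.468·119/7.546 ≈ 288.38, so AQI = 288.
AQIs: Mumbai=38, Riyadh=328, São Paulo=129, Cairo=57, Lahore=288. Sum = 38 + 328 + 129 + 57 + 288 = 840.

840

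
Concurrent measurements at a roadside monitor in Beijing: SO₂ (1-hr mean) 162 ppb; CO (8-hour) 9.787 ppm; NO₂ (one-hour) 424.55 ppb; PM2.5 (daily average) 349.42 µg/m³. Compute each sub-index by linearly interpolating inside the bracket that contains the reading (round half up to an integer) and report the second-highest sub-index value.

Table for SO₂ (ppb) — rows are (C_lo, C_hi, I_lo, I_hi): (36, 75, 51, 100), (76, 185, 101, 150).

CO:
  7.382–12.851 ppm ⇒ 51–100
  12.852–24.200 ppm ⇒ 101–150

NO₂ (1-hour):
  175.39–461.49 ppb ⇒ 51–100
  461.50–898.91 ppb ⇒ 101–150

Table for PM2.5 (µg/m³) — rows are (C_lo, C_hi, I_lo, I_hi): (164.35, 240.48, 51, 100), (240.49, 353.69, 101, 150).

140

SO₂: row 76–185 (AQI 101–150). (150−101)·(162−76)/(185−76) + 101 = 49·86/109 + 101 ≈ 139.66 → 140.
CO 9.787: bracket 7.382–12.851 → index 51–100; slope 49/5.469, offset 2.405.
AQI = 51 + 49/5.469·2.405 ≈ 72.55 ⇒ 73.
NO₂: 424.55 ∈ [175.39, 461.49] ↔ index [51, 100].
51 + (424.55−175.39)·(100−51)/(461.49−175.39) = 51 + 249.16·49/286.10 ≈ 93.67, so AQI = 94.
PM2.5: 349.42 lies in 240.49–353.69, so I_lo=101, I_hi=150, C_lo=240.49, C_hi=353.69.
(150−101)/(353.69−240.49) × (349.42−240.49) + 101 = 49/113.20 × 108.93 + 101 ≈ 148.15 → 148.
Sub-indices: SO₂→140, CO→73, NO₂→94, PM2.5→148. Ranked high→low: 148, 140, 94, 73. Second-highest sub-index = 140.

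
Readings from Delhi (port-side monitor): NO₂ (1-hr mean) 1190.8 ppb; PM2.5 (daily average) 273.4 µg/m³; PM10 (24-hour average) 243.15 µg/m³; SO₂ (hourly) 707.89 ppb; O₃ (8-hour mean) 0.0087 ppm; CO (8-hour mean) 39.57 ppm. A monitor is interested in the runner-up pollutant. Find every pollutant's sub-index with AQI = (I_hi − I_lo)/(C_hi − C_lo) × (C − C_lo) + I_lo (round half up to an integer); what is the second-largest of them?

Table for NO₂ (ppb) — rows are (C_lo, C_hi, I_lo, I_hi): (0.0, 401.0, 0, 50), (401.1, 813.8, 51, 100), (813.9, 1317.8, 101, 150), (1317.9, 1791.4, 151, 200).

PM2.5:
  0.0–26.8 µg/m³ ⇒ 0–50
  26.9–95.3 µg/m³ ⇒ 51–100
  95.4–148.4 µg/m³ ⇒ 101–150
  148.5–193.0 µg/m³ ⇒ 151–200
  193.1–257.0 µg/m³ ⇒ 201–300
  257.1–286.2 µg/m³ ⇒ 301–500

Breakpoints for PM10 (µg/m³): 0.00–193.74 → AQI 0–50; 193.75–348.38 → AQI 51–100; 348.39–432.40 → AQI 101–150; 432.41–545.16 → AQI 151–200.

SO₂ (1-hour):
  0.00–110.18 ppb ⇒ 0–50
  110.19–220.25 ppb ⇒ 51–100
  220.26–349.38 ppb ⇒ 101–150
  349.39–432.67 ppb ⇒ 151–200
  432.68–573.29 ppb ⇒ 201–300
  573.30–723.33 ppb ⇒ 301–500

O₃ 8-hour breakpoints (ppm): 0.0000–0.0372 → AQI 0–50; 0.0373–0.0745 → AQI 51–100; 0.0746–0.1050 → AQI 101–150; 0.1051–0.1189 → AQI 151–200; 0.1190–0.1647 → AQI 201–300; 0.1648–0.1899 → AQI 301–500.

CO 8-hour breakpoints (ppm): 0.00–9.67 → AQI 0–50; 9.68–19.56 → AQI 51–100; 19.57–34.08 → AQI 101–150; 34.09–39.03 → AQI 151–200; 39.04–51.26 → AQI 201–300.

412

NO₂: 1190.8 ∈ [813.9, 1317.8] ↔ index [101, 150].
101 + (1190.8−813.9)·(150−101)/(1317.8−813.9) = 101 + 376.9·49/503.9 ≈ 137.65, so AQI = 138.
PM2.5: 273.4 lies in 257.1–286.2, so I_lo=301, I_hi=500, C_lo=257.1, C_hi=286.2.
(500−301)/(286.2−257.1) × (273.4−257.1) + 301 = 199/29.1 × 16.3 + 301 ≈ 412.47 → 412.
PM10: 243.15 lies in 193.75–348.38, so I_lo=51, I_hi=100, C_lo=193.75, C_hi=348.38.
(100−51)/(348.38−193.75) × (243.15−193.75) + 51 = 49/154.63 × 49.40 + 51 ≈ 66.65 → 67.
SO₂: 707.89 ∈ [573.30, 723.33] ↔ index [301, 500].
301 + (707.89−573.30)·(500−301)/(723.33−573.30) = 301 + 134.59·199/150.03 ≈ 479.52, so AQI = 480.
O₃: 0.0087 lies in 0.0000–0.0372, so I_lo=0, I_hi=50, C_lo=0.0000, C_hi=0.0372.
(50−0)/(0.0372−0.0000) × (0.0087−0.0000) + 0 = 50/0.0372 × 0.0087 + 0 ≈ 11.69 → 12.
CO: 39.57 lies in 39.04–51.26, so I_lo=201, I_hi=300, C_lo=39.04, C_hi=51.26.
(300−201)/(51.26−39.04) × (39.57−39.04) + 201 = 99/12.22 × 0.53 + 201 ≈ 205.29 → 205.
Sub-indices: NO₂→138, PM2.5→412, PM10→67, SO₂→480, O₃→12, CO→205. Ranked high→low: 480, 412, 205, 138, 67, 12. Second-highest sub-index = 412.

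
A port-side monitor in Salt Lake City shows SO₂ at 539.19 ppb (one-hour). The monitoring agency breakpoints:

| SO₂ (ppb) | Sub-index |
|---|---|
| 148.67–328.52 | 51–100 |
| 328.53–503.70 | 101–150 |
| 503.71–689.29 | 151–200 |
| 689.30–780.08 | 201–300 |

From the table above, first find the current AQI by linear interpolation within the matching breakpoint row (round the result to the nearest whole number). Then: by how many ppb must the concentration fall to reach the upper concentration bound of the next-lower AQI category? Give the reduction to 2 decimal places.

35.49

SO₂ 539.19: bracket 503.71–689.29 → index 151–200; slope 49/185.58, offset 35.48.
AQI = 151 + 49/185.58·35.48 ≈ 160.37 ⇒ 160.
Current AQI 160 is in the Unhealthy range (151–200). The next-lower category tops out at AQI 150, whose upper concentration bound is 503.70 ppb.
Reduction needed = 539.19 − 503.70 = 35.49 ppb.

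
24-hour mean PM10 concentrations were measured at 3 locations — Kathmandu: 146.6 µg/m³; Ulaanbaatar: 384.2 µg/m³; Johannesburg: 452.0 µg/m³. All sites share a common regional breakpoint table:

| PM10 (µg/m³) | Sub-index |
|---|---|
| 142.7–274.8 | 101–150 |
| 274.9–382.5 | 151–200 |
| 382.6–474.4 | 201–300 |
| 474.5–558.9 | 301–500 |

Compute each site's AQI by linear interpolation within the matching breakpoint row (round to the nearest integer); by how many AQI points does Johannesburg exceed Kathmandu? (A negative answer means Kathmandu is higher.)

Kathmandu: 146.6 ∈ [142.7, 274.8] ↔ index [101, 150].
101 + (146.6−142.7)·(150−101)/(274.8−142.7) = 101 + 3.9·49/132.1 ≈ 102.45, so AQI = 102.
Ulaanbaatar: row 382.6–474.4 (AQI 201–300). (300−201)·(384.2−382.6)/(474.4−382.6) + 201 = 99·1.6/91.8 + 201 ≈ 202.73 → 203.
Johannesburg: row 382.6–474.4 (AQI 201–300). (300−201)·(452.0−382.6)/(474.4−382.6) + 201 = 99·69.4/91.8 + 201 ≈ 275.84 → 276.
AQIs: Kathmandu=102, Ulaanbaatar=203, Johannesburg=276. Johannesburg (276) − Kathmandu (102) = 174.

174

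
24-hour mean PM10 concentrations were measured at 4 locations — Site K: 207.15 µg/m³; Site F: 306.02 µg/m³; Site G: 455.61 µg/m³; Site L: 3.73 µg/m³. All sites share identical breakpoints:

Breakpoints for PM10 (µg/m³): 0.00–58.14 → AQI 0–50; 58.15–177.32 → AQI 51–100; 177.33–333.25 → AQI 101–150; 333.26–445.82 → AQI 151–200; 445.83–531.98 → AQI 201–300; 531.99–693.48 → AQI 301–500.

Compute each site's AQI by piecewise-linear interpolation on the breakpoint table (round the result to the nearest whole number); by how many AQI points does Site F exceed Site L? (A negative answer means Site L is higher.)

138

Site K: row 177.33–333.25 (AQI 101–150). (150−101)·(207.15−177.33)/(333.25−177.33) + 101 = 49·29.82/155.92 + 101 ≈ 110.37 → 110.
Site F: row 177.33–333.25 (AQI 101–150). (150−101)·(306.02−177.33)/(333.25−177.33) + 101 = 49·128.69/155.92 + 101 ≈ 141.44 → 141.
Site G: 455.61 ∈ [445.83, 531.98] ↔ index [201, 300].
201 + (455.61−445.83)·(300−201)/(531.98−445.83) = 201 + 9.78·99/86.15 ≈ 212.24, so AQI = 212.
Site L 3.73: bracket 0.00–58.14 → index 0–50; slope 50/58.14, offset 3.73.
AQI = 0 + 50/58.14·3.73 ≈ 3.21 ⇒ 3.
AQIs: Site K=110, Site F=141, Site G=212, Site L=3. Site F (141) − Site L (3) = 138.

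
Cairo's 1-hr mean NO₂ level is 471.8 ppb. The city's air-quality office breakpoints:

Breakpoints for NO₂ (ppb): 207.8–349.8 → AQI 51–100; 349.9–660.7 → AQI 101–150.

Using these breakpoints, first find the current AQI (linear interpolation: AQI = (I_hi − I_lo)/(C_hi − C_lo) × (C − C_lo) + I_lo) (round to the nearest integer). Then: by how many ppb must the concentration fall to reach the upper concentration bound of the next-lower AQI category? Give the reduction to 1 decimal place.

122.0

NO₂: 471.8 ∈ [349.9, 660.7] ↔ index [101, 150].
101 + (471.8−349.9)·(150−101)/(660.7−349.9) = 101 + 121.9·49/310.8 ≈ 120.22, so AQI = 120.
Current AQI 120 is in the Unhealthy for Sensitive Groups range (101–150). The next-lower category tops out at AQI 100, whose upper concentration bound is 349.8 ppb.
Reduction needed = 471.8 − 349.8 = 122.0 ppb.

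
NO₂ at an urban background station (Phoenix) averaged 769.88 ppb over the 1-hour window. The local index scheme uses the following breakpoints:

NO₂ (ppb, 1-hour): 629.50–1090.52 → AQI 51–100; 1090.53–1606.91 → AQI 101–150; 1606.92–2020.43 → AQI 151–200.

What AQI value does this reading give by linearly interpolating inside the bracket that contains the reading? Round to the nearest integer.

NO₂: 769.88 lies in 629.50–1090.52, so I_lo=51, I_hi=100, C_lo=629.50, C_hi=1090.52.
(100−51)/(1090.52−629.50) × (769.88−629.50) + 51 = 49/461.02 × 140.38 + 51 ≈ 65.92 → 66.
AQI 66 falls in the Moderate category.

66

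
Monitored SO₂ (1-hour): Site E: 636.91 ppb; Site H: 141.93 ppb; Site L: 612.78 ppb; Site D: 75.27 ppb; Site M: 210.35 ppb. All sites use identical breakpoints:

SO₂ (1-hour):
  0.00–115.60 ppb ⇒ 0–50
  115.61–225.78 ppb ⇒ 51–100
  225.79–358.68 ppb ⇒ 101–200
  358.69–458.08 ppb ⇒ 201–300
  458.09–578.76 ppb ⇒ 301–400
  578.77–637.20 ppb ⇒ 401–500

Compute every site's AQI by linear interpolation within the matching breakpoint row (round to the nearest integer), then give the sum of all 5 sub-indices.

Site E 636.91: bracket 578.77–637.20 → index 401–500; slope 99/58.43, offset 58.14.
AQI = 401 + 99/58.43·58.14 ≈ 499.51 ⇒ 500.
Site H: 141.93 lies in 115.61–225.78, so I_lo=51, I_hi=100, C_lo=115.61, C_hi=225.78.
(100−51)/(225.78−115.61) × (141.93−115.61) + 51 = 49/110.17 × 26.32 + 51 ≈ 62.71 → 63.
Site L: 612.78 ∈ [578.77, 637.20] ↔ index [401, 500].
401 + (612.78−578.77)·(500−401)/(637.20−578.77) = 401 + 34.01·99/58.43 ≈ 458.62, so AQI = 459.
Site D: 75.27 lies in 0.00–115.60, so I_lo=0, I_hi=50, C_lo=0.00, C_hi=115.60.
(50−0)/(115.60−0.00) × (75.27−0.00) + 0 = 50/115.60 × 75.27 + 0 ≈ 32.56 → 33.
Site M: 210.35 lies in 115.61–225.78, so I_lo=51, I_hi=100, C_lo=115.61, C_hi=225.78.
(100−51)/(225.78−115.61) × (210.35−115.61) + 51 = 49/110.17 × 94.74 + 51 ≈ 93.14 → 93.
AQIs: Site E=500, Site H=63, Site L=459, Site D=33, Site M=93. Sum = 500 + 63 + 459 + 33 + 93 = 1148.

1148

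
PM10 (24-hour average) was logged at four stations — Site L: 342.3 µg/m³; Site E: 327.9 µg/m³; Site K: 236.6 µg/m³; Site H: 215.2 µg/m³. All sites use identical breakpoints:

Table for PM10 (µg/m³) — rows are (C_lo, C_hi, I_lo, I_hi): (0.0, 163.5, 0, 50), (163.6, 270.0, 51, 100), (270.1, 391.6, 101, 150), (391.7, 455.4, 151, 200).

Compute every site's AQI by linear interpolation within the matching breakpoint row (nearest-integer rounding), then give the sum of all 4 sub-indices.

Site L: row 270.1–391.6 (AQI 101–150). (150−101)·(342.3−270.1)/(391.6−270.1) + 101 = 49·72.2/121.5 + 101 ≈ 130.12 → 130.
Site E: 327.9 ∈ [270.1, 391.6] ↔ index [101, 150].
101 + (327.9−270.1)·(150−101)/(391.6−270.1) = 101 + 57.8·49/121.5 ≈ 124.31, so AQI = 124.
Site K: row 163.6–270.0 (AQI 51–100). (100−51)·(236.6−163.6)/(270.0−163.6) + 51 = 49·73.0/106.4 + 51 ≈ 84.62 → 85.
Site H: row 163.6–270.0 (AQI 51–100). (100−51)·(215.2−163.6)/(270.0−163.6) + 51 = 49·51.6/106.4 + 51 ≈ 74.76 → 75.
AQIs: Site L=130, Site E=124, Site K=85, Site H=75. Sum = 130 + 124 + 85 + 75 = 414.

414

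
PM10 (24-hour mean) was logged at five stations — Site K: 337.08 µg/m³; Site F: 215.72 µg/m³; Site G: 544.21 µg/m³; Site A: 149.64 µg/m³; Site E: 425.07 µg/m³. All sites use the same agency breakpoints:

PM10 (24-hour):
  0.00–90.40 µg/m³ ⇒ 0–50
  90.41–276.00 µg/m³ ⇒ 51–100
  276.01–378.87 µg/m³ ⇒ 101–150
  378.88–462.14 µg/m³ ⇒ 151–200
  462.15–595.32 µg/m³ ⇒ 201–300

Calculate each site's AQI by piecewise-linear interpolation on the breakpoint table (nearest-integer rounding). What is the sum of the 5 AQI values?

Site K: 337.08 lies in 276.01–378.87, so I_lo=101, I_hi=150, C_lo=276.01, C_hi=378.87.
(150−101)/(378.87−276.01) × (337.08−276.01) + 101 = 49/102.86 × 61.07 + 101 ≈ 130.09 → 130.
Site F 215.72: bracket 90.41–276.00 → index 51–100; slope 49/185.59, offset 125.31.
AQI = 51 + 49/185.59·125.31 ≈ 84.08 ⇒ 84.
Site G: 544.21 lies in 462.15–595.32, so I_lo=201, I_hi=300, C_lo=462.15, C_hi=595.32.
(300−201)/(595.32−462.15) × (544.21−462.15) + 201 = 99/133.17 × 82.06 + 201 ≈ 262.00 → 262.
Site A 149.64: bracket 90.41–276.00 → index 51–100; slope 49/185.59, offset 59.23.
AQI = 51 + 49/185.59·59.23 ≈ 66.64 ⇒ 67.
Site E: 425.07 ∈ [378.88, 462.14] ↔ index [151, 200].
151 + (425.07−378.88)·(200−151)/(462.14−378.88) = 151 + 46.19·49/83.26 ≈ 178.18, so AQI = 178.
AQIs: Site K=130, Site F=84, Site G=262, Site A=67, Site E=178. Sum = 130 + 84 + 262 + 67 + 178 = 721.

721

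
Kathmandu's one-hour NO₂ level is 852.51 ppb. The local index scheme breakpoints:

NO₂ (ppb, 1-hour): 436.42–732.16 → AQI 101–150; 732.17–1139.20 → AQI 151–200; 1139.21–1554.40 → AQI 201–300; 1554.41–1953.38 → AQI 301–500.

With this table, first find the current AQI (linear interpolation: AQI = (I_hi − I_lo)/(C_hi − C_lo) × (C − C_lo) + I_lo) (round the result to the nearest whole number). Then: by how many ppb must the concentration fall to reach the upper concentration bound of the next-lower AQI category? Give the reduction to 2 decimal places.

NO₂: row 732.17–1139.20 (AQI 151–200). (200−151)·(852.51−732.17)/(1139.20−732.17) + 151 = 49·120.34/407.03 + 151 ≈ 165.49 → 165.
Current AQI 165 is in the Unhealthy range (151–200). The next-lower category tops out at AQI 150, whose upper concentration bound is 732.16 ppb.
Reduction needed = 852.51 − 732.16 = 120.35 ppb.

120.35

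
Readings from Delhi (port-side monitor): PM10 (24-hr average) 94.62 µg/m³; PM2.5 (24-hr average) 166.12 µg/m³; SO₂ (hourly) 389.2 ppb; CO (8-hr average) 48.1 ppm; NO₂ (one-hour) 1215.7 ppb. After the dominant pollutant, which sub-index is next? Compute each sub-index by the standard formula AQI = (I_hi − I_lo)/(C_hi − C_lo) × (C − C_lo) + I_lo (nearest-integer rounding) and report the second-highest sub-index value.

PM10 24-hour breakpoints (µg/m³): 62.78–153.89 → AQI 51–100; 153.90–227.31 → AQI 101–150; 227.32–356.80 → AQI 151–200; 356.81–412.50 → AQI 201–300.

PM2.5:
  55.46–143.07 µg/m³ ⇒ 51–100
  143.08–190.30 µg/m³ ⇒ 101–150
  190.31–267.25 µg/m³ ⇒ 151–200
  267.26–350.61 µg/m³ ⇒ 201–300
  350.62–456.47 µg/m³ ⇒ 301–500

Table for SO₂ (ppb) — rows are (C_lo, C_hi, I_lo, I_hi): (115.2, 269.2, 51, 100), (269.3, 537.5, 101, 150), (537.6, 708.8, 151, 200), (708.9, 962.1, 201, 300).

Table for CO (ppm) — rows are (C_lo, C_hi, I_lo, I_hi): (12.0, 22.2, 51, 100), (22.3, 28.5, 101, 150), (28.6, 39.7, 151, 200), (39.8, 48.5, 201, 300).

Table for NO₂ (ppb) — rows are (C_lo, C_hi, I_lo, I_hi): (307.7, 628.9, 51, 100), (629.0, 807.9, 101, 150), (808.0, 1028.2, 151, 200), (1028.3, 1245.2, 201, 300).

PM10: 94.62 lies in 62.78–153.89, so I_lo=51, I_hi=100, C_lo=62.78, C_hi=153.89.
(100−51)/(153.89−62.78) × (94.62−62.78) + 51 = 49/91.11 × 31.84 + 51 ≈ 68.12 → 68.
PM2.5: 166.12 lies in 143.08–190.30, so I_lo=101, I_hi=150, C_lo=143.08, C_hi=190.30.
(150−101)/(190.30−143.08) × (166.12−143.08) + 101 = 49/47.22 × 23.04 + 101 ≈ 124.91 → 125.
SO₂: row 269.3–537.5 (AQI 101–150). (150−101)·(389.2−269.3)/(537.5−269.3) + 101 = 49·119.9/268.2 + 101 ≈ 122.91 → 123.
CO: 48.1 ∈ [39.8, 48.5] ↔ index [201, 300].
201 + (48.1−39.8)·(300−201)/(48.5−39.8) = 201 + 8.3·99/8.7 ≈ 295.45, so AQI = 295.
NO₂: row 1028.3–1245.2 (AQI 201–300). (300−201)·(1215.7−1028.3)/(1245.2−1028.3) + 201 = 99·187.4/216.9 + 201 ≈ 286.54 → 287.
Sub-indices: PM10→68, PM2.5→125, SO₂→123, CO→295, NO₂→287. Ranked high→low: 295, 287, 125, 123, 68. Second-highest sub-index = 287.

287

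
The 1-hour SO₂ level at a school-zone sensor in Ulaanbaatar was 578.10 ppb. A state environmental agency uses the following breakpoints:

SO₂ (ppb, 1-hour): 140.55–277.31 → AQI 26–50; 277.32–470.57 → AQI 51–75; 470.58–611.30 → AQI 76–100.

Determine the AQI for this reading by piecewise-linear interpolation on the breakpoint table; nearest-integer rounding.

SO₂: 578.10 ∈ [470.58, 611.30] ↔ index [76, 100].
76 + (578.10−470.58)·(100−76)/(611.30−470.58) = 76 + 107.52·24/140.72 ≈ 94.34, so AQI = 94.

94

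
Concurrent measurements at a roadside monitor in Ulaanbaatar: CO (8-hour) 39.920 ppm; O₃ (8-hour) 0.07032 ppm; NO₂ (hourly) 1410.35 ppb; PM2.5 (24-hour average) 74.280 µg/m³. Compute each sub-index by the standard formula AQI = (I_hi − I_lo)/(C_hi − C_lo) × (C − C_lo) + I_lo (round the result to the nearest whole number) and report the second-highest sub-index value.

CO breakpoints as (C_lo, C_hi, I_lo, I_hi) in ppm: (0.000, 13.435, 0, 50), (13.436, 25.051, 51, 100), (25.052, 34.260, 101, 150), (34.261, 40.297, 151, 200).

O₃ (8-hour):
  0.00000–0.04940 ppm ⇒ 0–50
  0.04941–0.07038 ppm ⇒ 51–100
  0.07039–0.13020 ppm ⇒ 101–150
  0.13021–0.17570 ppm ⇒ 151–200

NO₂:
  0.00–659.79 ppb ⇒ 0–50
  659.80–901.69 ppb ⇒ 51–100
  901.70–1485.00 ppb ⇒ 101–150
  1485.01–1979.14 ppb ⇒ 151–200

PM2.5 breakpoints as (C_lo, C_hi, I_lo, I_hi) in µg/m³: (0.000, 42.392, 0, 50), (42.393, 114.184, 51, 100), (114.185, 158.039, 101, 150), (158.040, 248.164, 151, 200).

CO 39.920: bracket 34.261–40.297 → index 151–200; slope 49/6.036, offset 5.659.
AQI = 151 + 49/6.036·5.659 ≈ 196.94 ⇒ 197.
O₃ 0.07032: bracket 0.04941–0.07038 → index 51–100; slope 49/0.02097, offset 0.02091.
AQI = 51 + 49/0.02097·0.02091 ≈ 99.86 ⇒ 100.
NO₂: 1410.35 lies in 901.70–1485.00, so I_lo=101, I_hi=150, C_lo=901.70, C_hi=1485.00.
(150−101)/(1485.00−901.70) × (1410.35−901.70) + 101 = 49/583.30 × 508.65 + 101 ≈ 143.73 → 144.
PM2.5 74.280: bracket 42.393–114.184 → index 51–100; slope 49/71.791, offset 31.887.
AQI = 51 + 49/71.791·31.887 ≈ 72.76 ⇒ 73.
Sub-indices: CO→197, O₃→100, NO₂→144, PM2.5→73. Ranked high→low: 197, 144, 100, 73. Second-highest sub-index = 144.

144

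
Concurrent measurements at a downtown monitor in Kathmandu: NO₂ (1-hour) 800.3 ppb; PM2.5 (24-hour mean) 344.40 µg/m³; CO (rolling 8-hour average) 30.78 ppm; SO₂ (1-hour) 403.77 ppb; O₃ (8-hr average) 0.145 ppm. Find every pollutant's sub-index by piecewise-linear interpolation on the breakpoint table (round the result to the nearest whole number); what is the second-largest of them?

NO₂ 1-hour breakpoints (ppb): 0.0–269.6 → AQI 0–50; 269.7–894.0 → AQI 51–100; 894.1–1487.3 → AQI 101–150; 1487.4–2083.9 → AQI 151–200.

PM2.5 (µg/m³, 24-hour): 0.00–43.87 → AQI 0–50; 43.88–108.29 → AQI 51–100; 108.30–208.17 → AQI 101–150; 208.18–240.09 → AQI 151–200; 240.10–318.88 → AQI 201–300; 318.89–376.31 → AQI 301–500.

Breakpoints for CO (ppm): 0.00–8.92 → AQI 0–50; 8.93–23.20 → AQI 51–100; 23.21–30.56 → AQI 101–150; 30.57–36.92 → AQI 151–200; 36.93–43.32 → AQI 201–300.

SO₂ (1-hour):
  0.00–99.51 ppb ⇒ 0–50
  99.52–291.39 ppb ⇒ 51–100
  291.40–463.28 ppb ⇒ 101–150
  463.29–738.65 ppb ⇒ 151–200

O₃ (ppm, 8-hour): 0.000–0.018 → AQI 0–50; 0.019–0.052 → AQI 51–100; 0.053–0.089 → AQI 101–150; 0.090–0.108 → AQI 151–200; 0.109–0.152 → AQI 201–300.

284

NO₂: 800.3 lies in 269.7–894.0, so I_lo=51, I_hi=100, C_lo=269.7, C_hi=894.0.
(100−51)/(894.0−269.7) × (800.3−269.7) + 51 = 49/624.3 × 530.6 + 51 ≈ 92.65 → 93.
PM2.5: row 318.89–376.31 (AQI 301–500). (500−301)·(344.40−318.89)/(376.31−318.89) + 301 = 199·25.51/57.42 + 301 ≈ 389.41 → 389.
CO 30.78: bracket 30.57–36.92 → index 151–200; slope 49/6.35, offset 0.21.
AQI = 151 + 49/6.35·0.21 ≈ 152.62 ⇒ 153.
SO₂: row 291.40–463.28 (AQI 101–150). (150−101)·(403.77−291.40)/(463.28−291.40) + 101 = 49·112.37/171.88 + 101 ≈ 133.03 → 133.
O₃ 0.145: bracket 0.109–0.152 → index 201–300; slope 99/0.043, offset 0.036.
AQI = 201 + 99/0.043·0.036 ≈ 283.88 ⇒ 284.
Sub-indices: NO₂→93, PM2.5→389, CO→153, SO₂→133, O₃→284. Ranked high→low: 389, 284, 153, 133, 93. Second-highest sub-index = 284.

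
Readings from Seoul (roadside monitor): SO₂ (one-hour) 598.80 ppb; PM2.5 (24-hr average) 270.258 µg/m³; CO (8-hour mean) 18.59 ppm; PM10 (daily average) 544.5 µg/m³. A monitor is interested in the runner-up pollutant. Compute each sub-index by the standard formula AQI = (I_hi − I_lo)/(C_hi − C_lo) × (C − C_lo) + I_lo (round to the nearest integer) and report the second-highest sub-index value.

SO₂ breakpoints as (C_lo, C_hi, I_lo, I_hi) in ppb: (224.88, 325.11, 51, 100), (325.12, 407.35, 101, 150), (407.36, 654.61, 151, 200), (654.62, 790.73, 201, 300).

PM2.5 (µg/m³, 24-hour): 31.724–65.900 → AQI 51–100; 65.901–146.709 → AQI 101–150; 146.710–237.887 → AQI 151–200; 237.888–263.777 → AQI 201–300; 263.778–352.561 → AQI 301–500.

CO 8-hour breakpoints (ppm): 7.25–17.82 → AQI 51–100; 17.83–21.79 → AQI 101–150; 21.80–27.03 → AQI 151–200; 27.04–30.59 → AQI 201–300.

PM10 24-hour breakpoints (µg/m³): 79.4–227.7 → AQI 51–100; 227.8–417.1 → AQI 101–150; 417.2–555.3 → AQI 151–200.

196

SO₂: 598.80 lies in 407.36–654.61, so I_lo=151, I_hi=200, C_lo=407.36, C_hi=654.61.
(200−151)/(654.61−407.36) × (598.80−407.36) + 151 = 49/247.25 × 191.44 + 151 ≈ 188.94 → 189.
PM2.5: 270.258 ∈ [263.778, 352.561] ↔ index [301, 500].
301 + (270.258−263.778)·(500−301)/(352.561−263.778) = 301 + 6.480·199/88.783 ≈ 315.52, so AQI = 316.
CO: 18.59 lies in 17.83–21.79, so I_lo=101, I_hi=150, C_lo=17.83, C_hi=21.79.
(150−101)/(21.79−17.83) × (18.59−17.83) + 101 = 49/3.96 × 0.76 + 101 ≈ 110.40 → 110.
PM10: row 417.2–555.3 (AQI 151–200). (200−151)·(544.5−417.2)/(555.3−417.2) + 151 = 49·127.3/138.1 + 151 ≈ 196.17 → 196.
Sub-indices: SO₂→189, PM2.5→316, CO→110, PM10→196. Ranked high→low: 316, 196, 189, 110. Second-highest sub-index = 196.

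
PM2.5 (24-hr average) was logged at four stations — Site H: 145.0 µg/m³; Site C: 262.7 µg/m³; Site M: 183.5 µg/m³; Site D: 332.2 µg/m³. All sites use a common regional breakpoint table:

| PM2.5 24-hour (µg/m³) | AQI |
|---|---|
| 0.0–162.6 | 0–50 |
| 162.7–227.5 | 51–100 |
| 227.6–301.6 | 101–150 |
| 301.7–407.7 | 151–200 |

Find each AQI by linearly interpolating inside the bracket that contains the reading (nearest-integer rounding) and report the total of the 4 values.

401

Site H: 145.0 lies in 0.0–162.6, so I_lo=0, I_hi=50, C_lo=0.0, C_hi=162.6.
(50−0)/(162.6−0.0) × (145.0−0.0) + 0 = 50/162.6 × 145.0 + 0 ≈ 44.59 → 45.
Site C: 262.7 ∈ [227.6, 301.6] ↔ index [101, 150].
101 + (262.7−227.6)·(150−101)/(301.6−227.6) = 101 + 35.1·49/74.0 ≈ 124.24, so AQI = 124.
Site M: row 162.7–227.5 (AQI 51–100). (100−51)·(183.5−162.7)/(227.5−162.7) + 51 = 49·20.8/64.8 + 51 ≈ 66.73 → 67.
Site D: row 301.7–407.7 (AQI 151–200). (200−151)·(332.2−301.7)/(407.7−301.7) + 151 = 49·30.5/106.0 + 151 ≈ 165.10 → 165.
AQIs: Site H=45, Site C=124, Site M=67, Site D=165. Sum = 45 + 124 + 67 + 165 = 401.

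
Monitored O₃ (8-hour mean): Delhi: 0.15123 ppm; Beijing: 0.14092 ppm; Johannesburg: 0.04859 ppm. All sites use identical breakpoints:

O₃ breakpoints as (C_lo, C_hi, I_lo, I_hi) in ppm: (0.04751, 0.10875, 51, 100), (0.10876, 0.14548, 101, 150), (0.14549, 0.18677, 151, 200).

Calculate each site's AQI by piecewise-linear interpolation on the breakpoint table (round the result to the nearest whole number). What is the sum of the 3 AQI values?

Delhi: 0.15123 ∈ [0.14549, 0.18677] ↔ index [151, 200].
151 + (0.15123−0.14549)·(200−151)/(0.18677−0.14549) = 151 + 0.00574·49/0.04128 ≈ 157.81, so AQI = 158.
Beijing: row 0.10876–0.14548 (AQI 101–150). (150−101)·(0.14092−0.10876)/(0.14548−0.10876) + 101 = 49·0.03216/0.03672 + 101 ≈ 143.92 → 144.
Johannesburg 0.04859: bracket 0.04751–0.10875 → index 51–100; slope 49/0.06124, offset 0.00108.
AQI = 51 + 49/0.06124·0.00108 ≈ 51.86 ⇒ 52.
AQIs: Delhi=158, Beijing=144, Johannesburg=52. Sum = 158 + 144 + 52 = 354.

354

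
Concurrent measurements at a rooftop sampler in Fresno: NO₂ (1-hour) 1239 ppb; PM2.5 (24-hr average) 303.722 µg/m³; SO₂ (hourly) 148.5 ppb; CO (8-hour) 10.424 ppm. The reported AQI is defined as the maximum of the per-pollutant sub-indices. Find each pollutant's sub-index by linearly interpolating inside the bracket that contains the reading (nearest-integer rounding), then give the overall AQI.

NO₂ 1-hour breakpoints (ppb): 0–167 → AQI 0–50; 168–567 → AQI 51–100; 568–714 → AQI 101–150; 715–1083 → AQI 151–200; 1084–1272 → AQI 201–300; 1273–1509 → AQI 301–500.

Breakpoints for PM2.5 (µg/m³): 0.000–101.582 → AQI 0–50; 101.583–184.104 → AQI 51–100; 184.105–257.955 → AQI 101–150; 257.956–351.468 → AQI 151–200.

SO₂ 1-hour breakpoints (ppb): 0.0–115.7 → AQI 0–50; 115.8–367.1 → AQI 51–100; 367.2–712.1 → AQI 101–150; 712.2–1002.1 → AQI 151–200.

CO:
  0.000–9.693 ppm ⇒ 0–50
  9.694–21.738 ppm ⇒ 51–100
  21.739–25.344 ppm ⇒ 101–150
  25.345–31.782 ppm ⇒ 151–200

283

NO₂ 1239: bracket 1084–1272 → index 201–300; slope 99/188, offset 155.
AQI = 201 + 99/188·155 ≈ 282.62 ⇒ 283.
PM2.5: 303.722 lies in 257.956–351.468, so I_lo=151, I_hi=200, C_lo=257.956, C_hi=351.468.
(200−151)/(351.468−257.956) × (303.722−257.956) + 151 = 49/93.512 × 45.766 + 151 ≈ 174.98 → 175.
SO₂: row 115.8–367.1 (AQI 51–100). (100−51)·(148.5−115.8)/(367.1−115.8) + 51 = 49·32.7/251.3 + 51 ≈ 57.38 → 57.
CO 10.424: bracket 9.694–21.738 → index 51–100; slope 49/12.044, offset 0.730.
AQI = 51 + 49/12.044·0.730 ≈ 53.97 ⇒ 54.
Sub-indices: NO₂→283, PM2.5→175, SO₂→57, CO→54. Overall AQI = max = 283; dominant pollutant is NO₂.
AQI 283: Very Unhealthy.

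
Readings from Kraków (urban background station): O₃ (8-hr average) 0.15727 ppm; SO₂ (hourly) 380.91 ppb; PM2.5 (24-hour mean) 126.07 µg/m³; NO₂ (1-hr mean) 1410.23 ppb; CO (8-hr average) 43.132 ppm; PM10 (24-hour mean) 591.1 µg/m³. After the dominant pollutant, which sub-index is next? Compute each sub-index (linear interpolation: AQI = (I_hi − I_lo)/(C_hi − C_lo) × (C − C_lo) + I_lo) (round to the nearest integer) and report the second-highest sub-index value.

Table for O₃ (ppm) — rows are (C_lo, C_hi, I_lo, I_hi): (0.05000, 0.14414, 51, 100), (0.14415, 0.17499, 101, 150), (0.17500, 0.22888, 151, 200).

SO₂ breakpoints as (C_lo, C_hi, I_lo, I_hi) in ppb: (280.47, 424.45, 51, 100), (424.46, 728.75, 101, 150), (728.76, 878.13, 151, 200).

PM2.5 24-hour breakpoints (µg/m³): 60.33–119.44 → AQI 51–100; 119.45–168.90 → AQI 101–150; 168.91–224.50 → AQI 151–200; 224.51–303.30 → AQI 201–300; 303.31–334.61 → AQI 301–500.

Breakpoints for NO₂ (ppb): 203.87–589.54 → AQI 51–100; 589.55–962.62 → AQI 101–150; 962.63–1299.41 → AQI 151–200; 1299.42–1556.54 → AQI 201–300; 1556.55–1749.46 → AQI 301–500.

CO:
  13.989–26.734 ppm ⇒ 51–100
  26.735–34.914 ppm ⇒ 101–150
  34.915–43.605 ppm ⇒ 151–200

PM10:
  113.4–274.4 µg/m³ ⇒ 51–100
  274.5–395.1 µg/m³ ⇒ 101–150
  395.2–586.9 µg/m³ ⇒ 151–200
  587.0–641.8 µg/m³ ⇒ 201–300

O₃: row 0.14415–0.17499 (AQI 101–150). (150−101)·(0.15727−0.14415)/(0.17499−0.14415) + 101 = 49·0.01312/0.03084 + 101 ≈ 121.85 → 122.
SO₂: 380.91 lies in 280.47–424.45, so I_lo=51, I_hi=100, C_lo=280.47, C_hi=424.45.
(100−51)/(424.45−280.47) × (380.91−280.47) + 51 = 49/143.98 × 100.44 + 51 ≈ 85.18 → 85.
PM2.5 126.07: bracket 119.45–168.90 → index 101–150; slope 49/49.45, offset 6.62.
AQI = 101 + 49/49.45·6.62 ≈ 107.56 ⇒ 108.
NO₂: row 1299.42–1556.54 (AQI 201–300). (300−201)·(1410.23−1299.42)/(1556.54−1299.42) + 201 = 99·110.81/257.12 + 201 ≈ 243.67 → 244.
CO 43.132: bracket 34.915–43.605 → index 151–200; slope 49/8.690, offset 8.217.
AQI = 151 + 49/8.690·8.217 ≈ 197.33 ⇒ 197.
PM10: row 587.0–641.8 (AQI 201–300). (300−201)·(591.1−587.0)/(641.8−587.0) + 201 = 99·4.1/54.8 + 201 ≈ 208.41 → 208.
Sub-indices: O₃→122, SO₂→85, PM2.5→108, NO₂→244, CO→197, PM10→208. Ranked high→low: 244, 208, 197, 122, 108, 85. Second-highest sub-index = 208.

208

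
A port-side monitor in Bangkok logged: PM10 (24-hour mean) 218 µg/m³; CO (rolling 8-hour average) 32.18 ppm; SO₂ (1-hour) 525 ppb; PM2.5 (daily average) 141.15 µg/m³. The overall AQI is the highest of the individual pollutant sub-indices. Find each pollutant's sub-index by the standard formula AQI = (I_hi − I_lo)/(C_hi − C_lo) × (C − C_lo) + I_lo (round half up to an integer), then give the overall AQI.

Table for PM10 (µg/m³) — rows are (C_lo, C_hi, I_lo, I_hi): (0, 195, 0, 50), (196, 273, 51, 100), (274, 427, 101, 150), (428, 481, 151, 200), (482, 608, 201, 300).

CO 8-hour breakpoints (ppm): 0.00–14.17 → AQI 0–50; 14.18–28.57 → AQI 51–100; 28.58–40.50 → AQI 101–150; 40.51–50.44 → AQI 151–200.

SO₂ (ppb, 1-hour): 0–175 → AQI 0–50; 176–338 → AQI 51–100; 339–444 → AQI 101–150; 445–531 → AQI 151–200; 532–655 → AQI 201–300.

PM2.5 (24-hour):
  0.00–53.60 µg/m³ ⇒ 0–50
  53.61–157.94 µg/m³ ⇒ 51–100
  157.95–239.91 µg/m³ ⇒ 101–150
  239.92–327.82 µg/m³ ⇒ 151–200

197

PM10: 218 ∈ [196, 273] ↔ index [51, 100].
51 + (218−196)·(100−51)/(273−196) = 51 + 22·49/77 ≈ 65.00, so AQI = 65.
CO 32.18: bracket 28.58–40.50 → index 101–150; slope 49/11.92, offset 3.60.
AQI = 101 + 49/11.92·3.60 ≈ 115.80 ⇒ 116.
SO₂ 525: bracket 445–531 → index 151–200; slope 49/86, offset 80.
AQI = 151 + 49/86·80 ≈ 196.58 ⇒ 197.
PM2.5 141.15: bracket 53.61–157.94 → index 51–100; slope 49/104.33, offset 87.54.
AQI = 51 + 49/104.33·87.54 ≈ 92.11 ⇒ 92.
Sub-indices: PM10→65, CO→116, SO₂→197, PM2.5→92. Overall AQI = max = 197; dominant pollutant is SO₂.
AQI 197: Unhealthy.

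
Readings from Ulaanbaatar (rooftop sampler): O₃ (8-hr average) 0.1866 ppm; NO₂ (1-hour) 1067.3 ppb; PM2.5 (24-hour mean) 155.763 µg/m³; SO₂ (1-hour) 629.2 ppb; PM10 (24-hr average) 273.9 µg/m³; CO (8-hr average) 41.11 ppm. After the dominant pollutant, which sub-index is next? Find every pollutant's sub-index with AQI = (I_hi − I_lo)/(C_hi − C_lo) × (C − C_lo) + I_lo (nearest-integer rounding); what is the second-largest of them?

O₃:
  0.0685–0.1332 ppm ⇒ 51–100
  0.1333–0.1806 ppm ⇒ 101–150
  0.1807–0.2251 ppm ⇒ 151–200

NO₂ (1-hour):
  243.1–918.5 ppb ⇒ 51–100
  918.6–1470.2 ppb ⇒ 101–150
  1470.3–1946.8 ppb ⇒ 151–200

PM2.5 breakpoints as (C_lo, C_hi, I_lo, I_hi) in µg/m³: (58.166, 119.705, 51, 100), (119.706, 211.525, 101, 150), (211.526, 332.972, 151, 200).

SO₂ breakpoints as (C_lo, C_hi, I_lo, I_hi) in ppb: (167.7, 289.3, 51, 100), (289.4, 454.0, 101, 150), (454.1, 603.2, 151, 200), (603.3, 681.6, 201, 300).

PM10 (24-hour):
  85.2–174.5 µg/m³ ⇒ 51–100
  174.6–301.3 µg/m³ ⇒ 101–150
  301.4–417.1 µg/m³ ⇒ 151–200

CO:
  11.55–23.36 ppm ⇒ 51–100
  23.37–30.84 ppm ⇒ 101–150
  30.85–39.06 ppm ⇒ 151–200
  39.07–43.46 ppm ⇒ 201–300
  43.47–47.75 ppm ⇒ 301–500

234

O₃: row 0.1807–0.2251 (AQI 151–200). (200−151)·(0.1866−0.1807)/(0.2251−0.1807) + 151 = 49·0.0059/0.0444 + 151 ≈ 157.51 → 158.
NO₂: 1067.3 ∈ [918.6, 1470.2] ↔ index [101, 150].
101 + (1067.3−918.6)·(150−101)/(1470.2−918.6) = 101 + 148.7·49/551.6 ≈ 114.21, so AQI = 114.
PM2.5 155.763: bracket 119.706–211.525 → index 101–150; slope 49/91.819, offset 36.057.
AQI = 101 + 49/91.819·36.057 ≈ 120.24 ⇒ 120.
SO₂ 629.2: bracket 603.3–681.6 → index 201–300; slope 99/78.3, offset 25.9.
AQI = 201 + 99/78.3·25.9 ≈ 233.75 ⇒ 234.
PM10: row 174.6–301.3 (AQI 101–150). (150−101)·(273.9−174.6)/(301.3−174.6) + 101 = 49·99.3/126.7 + 101 ≈ 139.40 → 139.
CO: 41.11 lies in 39.07–43.46, so I_lo=201, I_hi=300, C_lo=39.07, C_hi=43.46.
(300−201)/(43.46−39.07) × (41.11−39.07) + 201 = 99/4.39 × 2.04 + 201 ≈ 247.00 → 247.
Sub-indices: O₃→158, NO₂→114, PM2.5→120, SO₂→234, PM10→139, CO→247. Ranked high→low: 247, 234, 158, 139, 120, 114. Second-highest sub-index = 234.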